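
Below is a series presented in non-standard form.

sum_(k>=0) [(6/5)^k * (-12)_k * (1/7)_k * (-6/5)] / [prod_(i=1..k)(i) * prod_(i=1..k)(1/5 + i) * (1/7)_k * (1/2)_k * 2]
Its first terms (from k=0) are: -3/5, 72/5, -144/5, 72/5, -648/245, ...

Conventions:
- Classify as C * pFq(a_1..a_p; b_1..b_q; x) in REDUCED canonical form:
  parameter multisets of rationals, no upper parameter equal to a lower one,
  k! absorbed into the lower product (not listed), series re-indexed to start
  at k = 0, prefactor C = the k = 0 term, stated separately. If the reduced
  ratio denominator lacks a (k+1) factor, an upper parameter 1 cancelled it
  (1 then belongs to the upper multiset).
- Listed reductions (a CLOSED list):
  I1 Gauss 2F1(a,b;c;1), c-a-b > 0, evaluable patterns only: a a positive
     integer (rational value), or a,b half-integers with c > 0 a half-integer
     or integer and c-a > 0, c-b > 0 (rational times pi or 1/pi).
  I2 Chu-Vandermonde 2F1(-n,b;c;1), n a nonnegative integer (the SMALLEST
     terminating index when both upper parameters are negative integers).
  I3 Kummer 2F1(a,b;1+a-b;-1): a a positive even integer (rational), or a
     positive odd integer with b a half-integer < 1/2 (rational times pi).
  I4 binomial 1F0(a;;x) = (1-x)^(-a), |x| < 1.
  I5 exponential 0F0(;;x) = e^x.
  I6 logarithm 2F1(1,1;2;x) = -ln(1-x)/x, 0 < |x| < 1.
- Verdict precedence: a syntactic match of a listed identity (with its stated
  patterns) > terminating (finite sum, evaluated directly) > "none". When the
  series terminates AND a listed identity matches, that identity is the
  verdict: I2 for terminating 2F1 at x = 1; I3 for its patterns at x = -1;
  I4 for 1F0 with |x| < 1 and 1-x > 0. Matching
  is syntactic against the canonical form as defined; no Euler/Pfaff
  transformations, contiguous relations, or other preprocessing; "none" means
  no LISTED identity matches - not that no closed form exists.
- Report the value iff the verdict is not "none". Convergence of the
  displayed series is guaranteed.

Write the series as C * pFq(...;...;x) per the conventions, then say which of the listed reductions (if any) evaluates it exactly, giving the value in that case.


The tell: from the first term -3/5: the product of the first k integers (C = -3/5) is k!.
Ratio: r(k) = (6/5) * (k-12) / [(k+1/2) (k+6/5) (k+1)] - rational in k, leading ratio (6/5); with t_0 = -3/5, classification follows.

This is -3/5 * 1F2(-12; 1/2, 6/5; 6/5) in reduced canonical form. Verdict: terminating - no listed pattern fits, but -12 in the upper list cuts the series at k = 12; direct evaluation. Its exact value is -839409557364703324551/276431000087543326025.


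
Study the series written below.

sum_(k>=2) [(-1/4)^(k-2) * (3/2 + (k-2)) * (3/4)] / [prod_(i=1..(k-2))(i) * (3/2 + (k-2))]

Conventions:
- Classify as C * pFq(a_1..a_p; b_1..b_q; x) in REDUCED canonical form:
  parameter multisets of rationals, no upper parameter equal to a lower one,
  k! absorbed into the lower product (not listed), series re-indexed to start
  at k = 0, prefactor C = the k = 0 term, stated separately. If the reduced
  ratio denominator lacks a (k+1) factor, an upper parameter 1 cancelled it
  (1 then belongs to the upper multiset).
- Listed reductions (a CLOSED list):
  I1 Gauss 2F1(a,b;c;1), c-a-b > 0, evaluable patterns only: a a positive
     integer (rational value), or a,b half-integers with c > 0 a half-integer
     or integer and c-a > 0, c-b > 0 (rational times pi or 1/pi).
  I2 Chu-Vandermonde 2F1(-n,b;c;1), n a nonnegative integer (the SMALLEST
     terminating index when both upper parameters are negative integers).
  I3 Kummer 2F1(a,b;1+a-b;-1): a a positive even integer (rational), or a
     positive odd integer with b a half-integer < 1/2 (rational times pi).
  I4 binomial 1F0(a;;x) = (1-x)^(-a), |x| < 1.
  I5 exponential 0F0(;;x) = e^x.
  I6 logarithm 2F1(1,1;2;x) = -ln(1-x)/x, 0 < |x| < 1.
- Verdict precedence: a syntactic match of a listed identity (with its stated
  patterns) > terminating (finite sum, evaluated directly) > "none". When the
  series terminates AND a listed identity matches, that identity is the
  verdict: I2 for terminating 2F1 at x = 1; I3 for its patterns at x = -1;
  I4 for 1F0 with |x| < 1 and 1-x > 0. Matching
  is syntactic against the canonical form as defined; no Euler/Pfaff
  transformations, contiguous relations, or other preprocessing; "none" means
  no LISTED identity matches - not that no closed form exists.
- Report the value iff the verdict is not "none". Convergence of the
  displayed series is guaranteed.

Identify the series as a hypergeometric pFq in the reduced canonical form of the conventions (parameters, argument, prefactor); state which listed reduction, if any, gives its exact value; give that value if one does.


With C = 3/4: the canonical form is 0F0(-; -; -1/4). Verdict (x = -1/4): the I5 exponential reduction applies (the 0F0 exponential series at x = -1/4). Hence: (3/4) * e^(-1/4).

Key observation: from the first term 3/4: the factor k + 3/2 cancels (top and bottom), leaving C = 3/4.
Ratio: r(k) = (-1/4) * 1 / [(k+1)] - rational in k. x = (-1/4); t_0 = 3/4; negate the roots.


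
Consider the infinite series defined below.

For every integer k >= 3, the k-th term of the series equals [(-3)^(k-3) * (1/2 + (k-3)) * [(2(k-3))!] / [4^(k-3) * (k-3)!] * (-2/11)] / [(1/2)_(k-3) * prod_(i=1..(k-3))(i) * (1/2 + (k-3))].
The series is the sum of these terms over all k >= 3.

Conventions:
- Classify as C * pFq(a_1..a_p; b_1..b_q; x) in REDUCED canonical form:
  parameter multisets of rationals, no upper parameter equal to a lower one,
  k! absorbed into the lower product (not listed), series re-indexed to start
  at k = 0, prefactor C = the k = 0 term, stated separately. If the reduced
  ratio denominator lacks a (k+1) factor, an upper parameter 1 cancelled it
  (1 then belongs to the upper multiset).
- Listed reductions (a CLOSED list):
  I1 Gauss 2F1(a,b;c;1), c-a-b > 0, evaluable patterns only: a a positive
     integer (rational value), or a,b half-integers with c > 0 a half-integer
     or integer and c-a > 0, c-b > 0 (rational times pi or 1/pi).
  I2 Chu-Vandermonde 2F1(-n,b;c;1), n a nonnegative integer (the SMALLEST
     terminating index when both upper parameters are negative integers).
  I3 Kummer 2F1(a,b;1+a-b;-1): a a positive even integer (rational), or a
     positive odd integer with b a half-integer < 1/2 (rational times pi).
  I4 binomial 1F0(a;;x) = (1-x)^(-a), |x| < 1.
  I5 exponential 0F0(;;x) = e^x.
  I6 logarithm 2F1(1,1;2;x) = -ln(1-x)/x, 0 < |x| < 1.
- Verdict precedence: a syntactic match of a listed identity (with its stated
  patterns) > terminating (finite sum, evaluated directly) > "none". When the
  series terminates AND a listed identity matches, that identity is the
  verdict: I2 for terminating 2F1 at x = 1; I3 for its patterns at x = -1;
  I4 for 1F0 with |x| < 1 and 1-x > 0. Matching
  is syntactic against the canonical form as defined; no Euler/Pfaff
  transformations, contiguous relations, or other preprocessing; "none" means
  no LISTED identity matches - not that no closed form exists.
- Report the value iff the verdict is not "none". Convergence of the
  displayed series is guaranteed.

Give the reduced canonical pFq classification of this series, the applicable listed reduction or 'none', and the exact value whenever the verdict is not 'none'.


Prefactor -2/11, argument -3: 0F0 with upper {-} over lower {-}. Verdict: the exponential series (I5) applies (the 0F0 exponential series at x = -3). Value: (-2/11) * e^(-3).

Key observation: x = (-3) and the factor k + 1/2 cancels (top and bottom), leaving C = -2/11.
Term ratio: r(k) = (-3) * 1 / [(k+1)] - rational in k, leading ratio (-3); with t_0 = -2/11, classification follows.


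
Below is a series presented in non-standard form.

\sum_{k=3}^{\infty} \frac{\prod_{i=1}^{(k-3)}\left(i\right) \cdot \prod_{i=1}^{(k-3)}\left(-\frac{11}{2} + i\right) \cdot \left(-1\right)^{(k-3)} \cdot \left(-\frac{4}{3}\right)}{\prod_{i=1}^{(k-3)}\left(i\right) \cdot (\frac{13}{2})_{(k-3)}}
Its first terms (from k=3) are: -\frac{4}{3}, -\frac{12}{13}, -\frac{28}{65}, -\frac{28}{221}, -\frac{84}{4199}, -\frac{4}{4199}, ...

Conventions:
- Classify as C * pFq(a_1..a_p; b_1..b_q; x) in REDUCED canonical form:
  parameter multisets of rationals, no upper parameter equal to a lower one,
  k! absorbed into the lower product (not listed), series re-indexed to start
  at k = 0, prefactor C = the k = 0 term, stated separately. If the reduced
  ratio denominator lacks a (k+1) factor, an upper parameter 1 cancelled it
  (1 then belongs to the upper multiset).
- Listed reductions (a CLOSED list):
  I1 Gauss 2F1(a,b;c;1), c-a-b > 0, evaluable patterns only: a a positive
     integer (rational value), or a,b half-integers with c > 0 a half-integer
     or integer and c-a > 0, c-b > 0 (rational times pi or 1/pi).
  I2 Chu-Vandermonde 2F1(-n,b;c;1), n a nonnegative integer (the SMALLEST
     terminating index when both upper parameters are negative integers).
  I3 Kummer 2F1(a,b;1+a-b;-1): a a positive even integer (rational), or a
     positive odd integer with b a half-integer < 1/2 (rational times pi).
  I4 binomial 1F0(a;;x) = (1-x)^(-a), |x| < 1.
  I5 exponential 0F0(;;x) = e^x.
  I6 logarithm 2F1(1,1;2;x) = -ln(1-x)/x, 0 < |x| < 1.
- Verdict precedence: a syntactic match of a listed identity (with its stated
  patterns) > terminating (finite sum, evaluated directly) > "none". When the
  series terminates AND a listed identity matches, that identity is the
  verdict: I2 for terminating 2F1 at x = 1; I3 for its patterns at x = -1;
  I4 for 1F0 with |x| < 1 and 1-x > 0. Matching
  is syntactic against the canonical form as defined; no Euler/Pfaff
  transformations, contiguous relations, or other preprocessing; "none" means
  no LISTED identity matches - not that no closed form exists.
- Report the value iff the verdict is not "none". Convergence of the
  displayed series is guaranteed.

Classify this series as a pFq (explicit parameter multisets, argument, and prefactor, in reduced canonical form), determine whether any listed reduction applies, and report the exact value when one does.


This is -\frac{4}{3} * 2F1(-\frac{9}{2}, 1; \frac{13}{2}; -1) in reduced canonical form. Verdict: Kummer (I3) fires (x = -1; c = \frac{13}{2} equals 1+a-b for upper {-\frac{9}{2}, 1}: listed pattern). Value: \left(-\frac{231}{256}\right) \cdot \pi.

First insight: with t_0 = -\frac{4}{3}, the running product (C = -4/3) telescopes to a rising factorial.
Term ratio: r(k) = -1 * (k-\frac{9}{2}) (k+1) / [(k+\frac{13}{2}) (k+1)] - rational in k, leading ratio -1; with t_0 = -\frac{4}{3}, classification follows.


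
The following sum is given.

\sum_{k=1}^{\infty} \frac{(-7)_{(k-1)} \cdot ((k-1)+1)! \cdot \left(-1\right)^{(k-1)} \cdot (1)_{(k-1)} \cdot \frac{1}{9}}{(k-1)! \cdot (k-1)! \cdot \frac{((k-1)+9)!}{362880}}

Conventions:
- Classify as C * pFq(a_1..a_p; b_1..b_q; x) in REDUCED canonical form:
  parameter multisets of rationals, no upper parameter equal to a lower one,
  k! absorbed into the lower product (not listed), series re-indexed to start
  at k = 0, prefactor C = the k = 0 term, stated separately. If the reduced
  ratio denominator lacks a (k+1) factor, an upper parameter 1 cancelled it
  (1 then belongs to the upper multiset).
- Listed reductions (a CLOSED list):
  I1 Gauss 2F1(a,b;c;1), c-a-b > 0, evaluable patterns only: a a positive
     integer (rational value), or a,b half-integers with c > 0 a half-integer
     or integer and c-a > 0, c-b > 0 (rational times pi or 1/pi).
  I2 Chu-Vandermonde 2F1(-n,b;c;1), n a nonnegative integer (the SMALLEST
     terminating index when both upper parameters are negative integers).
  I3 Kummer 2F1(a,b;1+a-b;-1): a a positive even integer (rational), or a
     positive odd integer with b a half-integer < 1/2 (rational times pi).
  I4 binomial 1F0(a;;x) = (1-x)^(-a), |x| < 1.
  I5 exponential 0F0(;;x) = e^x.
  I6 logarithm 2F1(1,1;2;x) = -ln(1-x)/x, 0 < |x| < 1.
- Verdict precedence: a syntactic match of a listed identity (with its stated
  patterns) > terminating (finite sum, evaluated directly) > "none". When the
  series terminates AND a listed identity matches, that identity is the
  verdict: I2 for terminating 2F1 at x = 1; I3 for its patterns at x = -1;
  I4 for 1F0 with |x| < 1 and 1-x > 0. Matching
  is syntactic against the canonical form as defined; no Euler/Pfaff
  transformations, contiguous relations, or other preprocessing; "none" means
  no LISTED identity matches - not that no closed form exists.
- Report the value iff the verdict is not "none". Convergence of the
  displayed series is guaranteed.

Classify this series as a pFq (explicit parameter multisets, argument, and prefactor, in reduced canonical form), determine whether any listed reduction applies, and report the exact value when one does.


Canonical form: C = \frac{1}{9} times 2F1 with upper {-7, 2}, lower {10}, x = -1. Verdict at x = -1: Kummer (I3) matches (x = -1; c = 10 equals 1+a-b for upper {-7, 2}: listed pattern). Value: \frac{1}{2}.

Structural cue: t_0 being \frac{1}{9}, the parameter 1 appears in both the upper and lower lists and cancels.
Adjacent-term ratio: r(k) = -1 * (k-7) (k+2) / [(k+10) (k+1)] - rational; roots negated = parameters, x = -1, C = \frac{1}{9}.


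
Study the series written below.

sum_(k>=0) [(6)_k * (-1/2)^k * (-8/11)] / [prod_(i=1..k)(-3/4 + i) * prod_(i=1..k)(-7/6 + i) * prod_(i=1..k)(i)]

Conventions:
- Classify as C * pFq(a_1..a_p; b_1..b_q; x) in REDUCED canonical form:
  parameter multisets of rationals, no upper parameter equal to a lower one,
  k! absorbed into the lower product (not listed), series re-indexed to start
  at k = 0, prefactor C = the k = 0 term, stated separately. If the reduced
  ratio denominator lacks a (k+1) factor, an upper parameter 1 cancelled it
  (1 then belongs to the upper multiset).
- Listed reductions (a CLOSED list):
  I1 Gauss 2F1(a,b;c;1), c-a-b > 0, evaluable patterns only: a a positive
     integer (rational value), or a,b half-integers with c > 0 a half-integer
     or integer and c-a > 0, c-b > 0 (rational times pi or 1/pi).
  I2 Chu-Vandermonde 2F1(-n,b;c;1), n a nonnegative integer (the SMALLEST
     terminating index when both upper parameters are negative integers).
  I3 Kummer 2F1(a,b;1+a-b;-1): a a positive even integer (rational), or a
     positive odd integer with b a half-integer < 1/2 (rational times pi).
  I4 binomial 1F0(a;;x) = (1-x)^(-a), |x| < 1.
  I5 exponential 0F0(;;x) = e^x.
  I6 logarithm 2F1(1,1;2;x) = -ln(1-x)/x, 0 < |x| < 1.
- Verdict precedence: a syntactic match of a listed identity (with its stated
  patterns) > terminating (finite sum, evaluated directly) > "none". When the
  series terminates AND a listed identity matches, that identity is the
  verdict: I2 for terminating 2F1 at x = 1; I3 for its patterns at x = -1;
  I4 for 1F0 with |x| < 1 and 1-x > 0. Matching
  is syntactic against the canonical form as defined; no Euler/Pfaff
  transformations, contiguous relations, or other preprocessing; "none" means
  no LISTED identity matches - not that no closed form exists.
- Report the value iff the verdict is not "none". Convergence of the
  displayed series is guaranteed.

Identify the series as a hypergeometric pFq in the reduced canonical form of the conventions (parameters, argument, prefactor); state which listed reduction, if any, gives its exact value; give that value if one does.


At argument -1/2: a 1F2 with upper {6}, lower {-1/6, 1/4}, scaled by C = -8/11. Verdict: no listed reduction: x = -1/2 and upper {6} fail every I1-I6 pattern.

Key observation: t_0 = -8/11 here, and the product of the first k integers (C = -8/11) is k!.
Term ratio: r(k) = (-1/2) * (k+6) / [(k-1/6) (k+1/4) (k+1)] - rational in k, leading ratio (-1/2); with t_0 = -8/11, classification follows.


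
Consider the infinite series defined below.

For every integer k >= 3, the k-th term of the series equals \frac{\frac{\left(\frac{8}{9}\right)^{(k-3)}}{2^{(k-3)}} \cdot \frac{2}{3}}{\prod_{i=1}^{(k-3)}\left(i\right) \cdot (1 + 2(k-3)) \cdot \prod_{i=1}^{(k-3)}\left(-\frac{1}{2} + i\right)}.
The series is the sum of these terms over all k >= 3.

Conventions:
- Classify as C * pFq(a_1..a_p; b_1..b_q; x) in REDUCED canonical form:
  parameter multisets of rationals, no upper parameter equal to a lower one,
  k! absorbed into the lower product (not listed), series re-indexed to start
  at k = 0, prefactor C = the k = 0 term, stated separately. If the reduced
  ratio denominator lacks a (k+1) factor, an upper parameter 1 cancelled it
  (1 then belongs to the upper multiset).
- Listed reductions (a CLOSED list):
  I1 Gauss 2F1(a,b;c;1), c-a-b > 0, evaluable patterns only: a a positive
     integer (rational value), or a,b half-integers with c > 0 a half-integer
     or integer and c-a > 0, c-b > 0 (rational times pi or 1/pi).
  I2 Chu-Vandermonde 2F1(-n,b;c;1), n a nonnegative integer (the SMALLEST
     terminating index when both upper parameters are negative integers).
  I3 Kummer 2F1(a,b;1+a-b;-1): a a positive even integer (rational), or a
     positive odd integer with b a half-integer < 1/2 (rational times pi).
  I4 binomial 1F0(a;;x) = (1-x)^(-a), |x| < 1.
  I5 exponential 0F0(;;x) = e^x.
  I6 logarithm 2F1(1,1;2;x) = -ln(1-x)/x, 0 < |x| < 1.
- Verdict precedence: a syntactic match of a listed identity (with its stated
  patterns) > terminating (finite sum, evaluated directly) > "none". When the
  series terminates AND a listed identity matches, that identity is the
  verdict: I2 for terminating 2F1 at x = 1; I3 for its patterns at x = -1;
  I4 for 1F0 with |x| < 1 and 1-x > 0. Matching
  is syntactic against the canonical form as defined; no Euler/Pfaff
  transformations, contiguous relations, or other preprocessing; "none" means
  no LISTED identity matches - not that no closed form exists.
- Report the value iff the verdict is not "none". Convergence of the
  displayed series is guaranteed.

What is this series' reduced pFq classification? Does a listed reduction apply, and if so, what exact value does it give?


At argument \frac{4}{9}: a 0F1 with upper {-}, lower {\frac{3}{2}}, scaled by C = \frac{2}{3}. Verdict: none here - no I1-I6 shape fits x = \frac{4}{9} with lower {\frac{3}{2}}.

The tell: t_0 being \frac{2}{3}, the two k-th powers (prefactor 2/3) combine into one argument.
Step ratio: r(k) = \frac{4}{9} * 1 / [(k+\frac{3}{2}) (k+1)] - poly over poly, x = \frac{4}{9} from leading terms; C = \frac{2}{3} at k = 0.


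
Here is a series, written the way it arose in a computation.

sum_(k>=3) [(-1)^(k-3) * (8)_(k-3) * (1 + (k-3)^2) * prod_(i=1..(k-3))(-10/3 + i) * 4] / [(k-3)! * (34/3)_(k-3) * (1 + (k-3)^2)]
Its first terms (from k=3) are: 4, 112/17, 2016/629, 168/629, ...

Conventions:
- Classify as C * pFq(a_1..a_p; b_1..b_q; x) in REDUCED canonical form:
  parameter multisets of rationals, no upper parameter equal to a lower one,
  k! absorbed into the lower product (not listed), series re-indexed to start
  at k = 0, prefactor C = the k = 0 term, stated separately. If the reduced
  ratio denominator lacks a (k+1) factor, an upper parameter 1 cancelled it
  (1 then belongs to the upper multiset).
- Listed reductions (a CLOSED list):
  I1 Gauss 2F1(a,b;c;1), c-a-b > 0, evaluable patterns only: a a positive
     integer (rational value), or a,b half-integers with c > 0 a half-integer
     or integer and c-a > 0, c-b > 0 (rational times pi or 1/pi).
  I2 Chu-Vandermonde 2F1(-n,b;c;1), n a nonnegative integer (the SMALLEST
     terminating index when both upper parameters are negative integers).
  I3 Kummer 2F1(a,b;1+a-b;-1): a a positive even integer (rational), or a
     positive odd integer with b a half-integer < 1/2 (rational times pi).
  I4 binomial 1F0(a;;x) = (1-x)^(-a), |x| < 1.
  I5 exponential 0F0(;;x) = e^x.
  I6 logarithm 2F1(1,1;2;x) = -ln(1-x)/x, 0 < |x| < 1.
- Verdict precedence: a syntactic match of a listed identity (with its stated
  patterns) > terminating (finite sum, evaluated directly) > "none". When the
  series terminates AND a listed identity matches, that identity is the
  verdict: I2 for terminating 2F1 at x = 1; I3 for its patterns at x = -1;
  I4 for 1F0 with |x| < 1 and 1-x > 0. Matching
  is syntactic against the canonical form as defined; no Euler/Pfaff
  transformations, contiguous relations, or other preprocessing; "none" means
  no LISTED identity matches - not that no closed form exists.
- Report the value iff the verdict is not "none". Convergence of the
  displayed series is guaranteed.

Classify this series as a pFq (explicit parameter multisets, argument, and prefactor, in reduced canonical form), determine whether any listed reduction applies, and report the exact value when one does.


With C = 4: the canonical form is 2F1(-7/3, 8; 34/3; -1). Verdict: the Kummer evaluation I3 matches (x = -1; c = 34/3 equals 1+a-b for upper {-7/3, 8}: listed pattern). Hence: 3410/243.

First insight: from the first term 4: the running product (C = 4) telescopes to a rising factorial.
Step ratio: r(k) = (-1) * (k-7/3) (k+8) / [(k+34/3) (k+1)] ; factor over Q: parameters, x = (-1), and C = 4.


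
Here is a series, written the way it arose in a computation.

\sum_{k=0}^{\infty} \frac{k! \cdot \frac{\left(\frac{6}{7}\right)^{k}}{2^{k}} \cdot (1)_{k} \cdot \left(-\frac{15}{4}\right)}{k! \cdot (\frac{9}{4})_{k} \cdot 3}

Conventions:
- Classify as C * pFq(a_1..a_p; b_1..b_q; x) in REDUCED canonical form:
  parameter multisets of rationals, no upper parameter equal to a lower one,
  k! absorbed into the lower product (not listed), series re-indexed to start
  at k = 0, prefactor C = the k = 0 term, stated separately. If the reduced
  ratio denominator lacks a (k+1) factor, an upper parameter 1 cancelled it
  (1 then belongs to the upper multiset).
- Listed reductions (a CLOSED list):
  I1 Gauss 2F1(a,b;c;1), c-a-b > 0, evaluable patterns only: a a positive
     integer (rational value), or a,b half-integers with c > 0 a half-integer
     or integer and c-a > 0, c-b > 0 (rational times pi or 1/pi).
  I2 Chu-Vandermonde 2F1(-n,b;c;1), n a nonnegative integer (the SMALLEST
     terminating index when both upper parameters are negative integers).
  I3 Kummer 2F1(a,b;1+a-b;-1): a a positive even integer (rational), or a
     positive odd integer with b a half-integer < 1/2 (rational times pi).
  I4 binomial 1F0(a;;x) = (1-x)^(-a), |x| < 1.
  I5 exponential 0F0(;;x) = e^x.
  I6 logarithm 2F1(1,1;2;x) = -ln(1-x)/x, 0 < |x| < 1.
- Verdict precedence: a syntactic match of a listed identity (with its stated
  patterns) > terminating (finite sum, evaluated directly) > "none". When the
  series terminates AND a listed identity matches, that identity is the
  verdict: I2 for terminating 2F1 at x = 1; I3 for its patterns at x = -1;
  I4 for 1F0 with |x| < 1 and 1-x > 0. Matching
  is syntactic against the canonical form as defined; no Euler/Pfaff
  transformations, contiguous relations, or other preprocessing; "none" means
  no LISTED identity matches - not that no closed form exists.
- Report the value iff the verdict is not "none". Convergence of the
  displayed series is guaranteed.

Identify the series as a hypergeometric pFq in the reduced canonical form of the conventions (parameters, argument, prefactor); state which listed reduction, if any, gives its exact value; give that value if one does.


This is -\frac{5}{4} * 2F1(1, 1; \frac{9}{4}; \frac{3}{7}) in reduced canonical form. Verdict: none. A 2F1 with upper {1, 1} fits none of I1-I6 at x = \frac{3}{7}; the sum runs forever.

Key step: from the first term -\frac{5}{4}: the constant factors (C = -5/4) combine into one prefactor.
Term ratio: r(k) = \frac{3}{7} * (k+1) (k+1) / [(k+\frac{9}{4}) (k+1)] - rational in k, leading ratio \frac{3}{7}; with t_0 = -\frac{5}{4}, classification follows.


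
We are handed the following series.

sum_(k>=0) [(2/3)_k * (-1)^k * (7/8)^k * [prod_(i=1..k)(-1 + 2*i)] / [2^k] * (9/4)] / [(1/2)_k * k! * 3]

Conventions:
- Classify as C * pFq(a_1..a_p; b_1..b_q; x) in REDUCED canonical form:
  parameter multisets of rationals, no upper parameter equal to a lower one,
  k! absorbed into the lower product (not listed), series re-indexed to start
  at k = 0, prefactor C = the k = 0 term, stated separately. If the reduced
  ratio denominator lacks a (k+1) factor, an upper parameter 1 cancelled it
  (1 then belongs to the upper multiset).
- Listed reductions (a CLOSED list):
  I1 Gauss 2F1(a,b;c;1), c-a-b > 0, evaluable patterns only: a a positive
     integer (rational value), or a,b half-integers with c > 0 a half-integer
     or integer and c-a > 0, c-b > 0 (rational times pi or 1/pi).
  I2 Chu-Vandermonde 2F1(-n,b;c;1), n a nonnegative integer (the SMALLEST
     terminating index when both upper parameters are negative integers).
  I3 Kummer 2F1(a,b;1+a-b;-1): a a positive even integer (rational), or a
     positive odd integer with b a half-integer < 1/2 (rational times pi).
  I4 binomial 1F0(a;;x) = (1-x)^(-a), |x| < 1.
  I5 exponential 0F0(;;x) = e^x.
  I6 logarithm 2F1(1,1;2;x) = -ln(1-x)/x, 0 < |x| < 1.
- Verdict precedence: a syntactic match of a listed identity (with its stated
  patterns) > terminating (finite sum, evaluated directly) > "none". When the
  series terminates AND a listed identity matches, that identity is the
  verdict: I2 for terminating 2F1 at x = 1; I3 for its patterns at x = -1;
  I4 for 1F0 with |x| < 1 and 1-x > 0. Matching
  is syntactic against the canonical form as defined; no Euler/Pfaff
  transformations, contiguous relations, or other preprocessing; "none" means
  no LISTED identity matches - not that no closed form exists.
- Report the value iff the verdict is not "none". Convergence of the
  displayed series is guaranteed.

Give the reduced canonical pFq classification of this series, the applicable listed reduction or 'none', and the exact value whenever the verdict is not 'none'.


Reduced: x = -7/8, 1F0, upper = {2/3}, lower = {-}, C = 3/4. Verdict: binomial (I4) applies (the 1F0 binomial series: exponent -2/3, x = -7/8). Exact value: (3/4) * (15/8)^(-2/3).

Key observation: t_0 = 3/4 here, and the parameter 1/2 appears in both the upper and lower lists and cancels.
Term ratio: r(k) = (-7/8) * (k+2/3) / [(k+1)] - rational; roots negated = parameters, x = (-7/8), C = 3/4.


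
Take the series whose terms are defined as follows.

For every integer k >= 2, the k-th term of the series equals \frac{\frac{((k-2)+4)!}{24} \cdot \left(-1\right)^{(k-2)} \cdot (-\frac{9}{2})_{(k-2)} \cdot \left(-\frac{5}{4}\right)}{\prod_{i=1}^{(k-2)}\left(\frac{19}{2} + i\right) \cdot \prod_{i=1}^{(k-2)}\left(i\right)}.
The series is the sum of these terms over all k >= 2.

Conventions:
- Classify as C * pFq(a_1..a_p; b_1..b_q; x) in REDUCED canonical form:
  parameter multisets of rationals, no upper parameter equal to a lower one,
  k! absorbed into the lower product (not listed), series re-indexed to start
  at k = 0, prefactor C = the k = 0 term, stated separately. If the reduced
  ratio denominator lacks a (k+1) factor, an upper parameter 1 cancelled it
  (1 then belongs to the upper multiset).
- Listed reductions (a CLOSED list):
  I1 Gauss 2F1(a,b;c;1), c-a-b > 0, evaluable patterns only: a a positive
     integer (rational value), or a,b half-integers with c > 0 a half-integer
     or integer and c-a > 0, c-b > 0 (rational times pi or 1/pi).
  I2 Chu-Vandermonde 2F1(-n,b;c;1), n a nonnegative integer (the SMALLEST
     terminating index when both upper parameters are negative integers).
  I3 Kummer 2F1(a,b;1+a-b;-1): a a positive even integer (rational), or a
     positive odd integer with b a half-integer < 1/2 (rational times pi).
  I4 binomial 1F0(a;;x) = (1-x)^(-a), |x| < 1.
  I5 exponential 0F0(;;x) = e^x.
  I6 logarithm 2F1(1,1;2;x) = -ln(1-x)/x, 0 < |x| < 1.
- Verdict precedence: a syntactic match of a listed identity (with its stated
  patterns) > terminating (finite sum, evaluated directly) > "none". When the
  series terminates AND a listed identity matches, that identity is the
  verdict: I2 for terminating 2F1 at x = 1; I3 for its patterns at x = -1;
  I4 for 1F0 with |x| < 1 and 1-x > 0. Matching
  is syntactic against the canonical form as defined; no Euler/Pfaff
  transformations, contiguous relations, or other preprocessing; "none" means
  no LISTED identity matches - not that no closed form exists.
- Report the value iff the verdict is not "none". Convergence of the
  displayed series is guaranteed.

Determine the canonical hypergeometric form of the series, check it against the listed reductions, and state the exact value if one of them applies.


Reduced: x = -1, 2F1, upper = {-\frac{9}{2}, 5}, lower = {\frac{21}{2}}, C = -\frac{5}{4}. Verdict: Kummer's theorem (I3) matches (x = -1; c = \frac{21}{2} equals 1+a-b for upper {-\frac{9}{2}, 5}: listed pattern). Exact value: \left(-\frac{10392525}{4194304}\right) \cdot \pi.

Structural cue: t_0 being -\frac{5}{4}, the lower running product (C = -5/4) is a rising factorial.
Ratio: r(k) = -1 * (k-\frac{9}{2}) (k+5) / [(k+\frac{21}{2}) (k+1)] ; factor over Q: parameters, x = -1, and C = -\frac{5}{4}.


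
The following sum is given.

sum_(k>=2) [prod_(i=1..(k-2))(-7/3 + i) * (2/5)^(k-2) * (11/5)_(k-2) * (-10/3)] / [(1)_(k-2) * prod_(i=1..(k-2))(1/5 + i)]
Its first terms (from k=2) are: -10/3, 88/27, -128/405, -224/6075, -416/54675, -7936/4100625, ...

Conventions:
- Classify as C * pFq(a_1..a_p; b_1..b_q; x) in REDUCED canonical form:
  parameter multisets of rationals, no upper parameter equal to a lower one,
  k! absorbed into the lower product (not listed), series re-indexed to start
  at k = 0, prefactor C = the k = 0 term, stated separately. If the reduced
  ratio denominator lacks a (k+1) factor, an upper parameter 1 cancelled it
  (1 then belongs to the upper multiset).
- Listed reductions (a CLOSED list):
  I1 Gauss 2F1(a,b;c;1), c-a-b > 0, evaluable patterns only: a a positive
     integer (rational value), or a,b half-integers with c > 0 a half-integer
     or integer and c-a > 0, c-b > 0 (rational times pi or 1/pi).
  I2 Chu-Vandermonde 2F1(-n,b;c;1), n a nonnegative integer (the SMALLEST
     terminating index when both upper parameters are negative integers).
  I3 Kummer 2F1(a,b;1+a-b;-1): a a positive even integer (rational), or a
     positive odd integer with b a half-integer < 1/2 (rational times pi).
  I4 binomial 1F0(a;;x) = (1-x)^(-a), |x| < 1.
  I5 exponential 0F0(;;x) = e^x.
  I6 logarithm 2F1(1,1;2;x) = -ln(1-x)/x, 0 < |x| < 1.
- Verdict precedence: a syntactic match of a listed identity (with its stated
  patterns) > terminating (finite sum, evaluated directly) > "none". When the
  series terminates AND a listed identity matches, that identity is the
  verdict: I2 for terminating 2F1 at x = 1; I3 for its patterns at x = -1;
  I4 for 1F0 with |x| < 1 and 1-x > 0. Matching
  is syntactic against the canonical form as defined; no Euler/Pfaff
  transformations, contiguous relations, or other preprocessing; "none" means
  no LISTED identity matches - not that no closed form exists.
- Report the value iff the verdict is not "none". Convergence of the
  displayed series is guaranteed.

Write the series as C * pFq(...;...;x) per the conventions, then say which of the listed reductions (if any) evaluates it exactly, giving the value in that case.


Canonical form: C = -10/3 times 2F1 with upper {-4/3, 11/5}, lower {6/5}, x = 2/5. Verdict: none - at argument 2/5 the multisets {-4/3, 11/5} ; {6/5} match no listed identity.

First insight: with t_0 = -10/3, the running product (prefactor -10/3) telescopes to a rising factorial.
Ratio: r(k) = (2/5) * (k-4/3) (k+11/5) / [(k+6/5) (k+1)] - rational in k, leading ratio (2/5); with t_0 = -10/3, classification follows.


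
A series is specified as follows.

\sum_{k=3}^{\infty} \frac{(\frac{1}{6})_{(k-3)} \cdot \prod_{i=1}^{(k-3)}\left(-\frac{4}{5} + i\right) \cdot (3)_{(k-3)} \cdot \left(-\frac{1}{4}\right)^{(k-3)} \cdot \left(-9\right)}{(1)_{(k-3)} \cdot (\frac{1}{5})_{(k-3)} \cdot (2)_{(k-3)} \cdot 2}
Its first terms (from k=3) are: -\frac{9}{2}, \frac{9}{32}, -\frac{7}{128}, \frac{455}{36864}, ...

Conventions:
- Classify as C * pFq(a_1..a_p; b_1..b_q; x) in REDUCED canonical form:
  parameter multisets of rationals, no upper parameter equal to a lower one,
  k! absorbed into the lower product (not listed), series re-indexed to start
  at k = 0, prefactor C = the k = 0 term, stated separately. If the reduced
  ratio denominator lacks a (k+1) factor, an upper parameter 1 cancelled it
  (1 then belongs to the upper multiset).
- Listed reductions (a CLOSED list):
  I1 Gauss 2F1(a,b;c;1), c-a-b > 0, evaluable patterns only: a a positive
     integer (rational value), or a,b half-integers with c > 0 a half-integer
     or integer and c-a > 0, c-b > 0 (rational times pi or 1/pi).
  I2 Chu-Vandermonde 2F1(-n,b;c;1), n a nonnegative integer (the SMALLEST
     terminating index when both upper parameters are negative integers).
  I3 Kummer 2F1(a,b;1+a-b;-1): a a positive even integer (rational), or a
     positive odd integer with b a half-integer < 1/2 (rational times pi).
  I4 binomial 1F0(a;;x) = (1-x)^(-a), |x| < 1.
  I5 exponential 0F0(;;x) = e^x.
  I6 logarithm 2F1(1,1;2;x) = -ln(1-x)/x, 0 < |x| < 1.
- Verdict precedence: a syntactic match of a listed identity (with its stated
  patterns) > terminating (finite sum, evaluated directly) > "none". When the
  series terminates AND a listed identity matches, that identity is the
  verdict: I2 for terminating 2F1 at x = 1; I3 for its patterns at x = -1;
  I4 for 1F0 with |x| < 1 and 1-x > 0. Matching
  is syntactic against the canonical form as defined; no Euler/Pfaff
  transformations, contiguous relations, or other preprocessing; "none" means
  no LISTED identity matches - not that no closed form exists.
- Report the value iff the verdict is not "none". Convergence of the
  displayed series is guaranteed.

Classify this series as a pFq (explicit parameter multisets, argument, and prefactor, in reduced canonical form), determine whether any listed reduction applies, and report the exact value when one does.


Canonical form: C = -\frac{9}{2} times 2F1 with upper {\frac{1}{6}, 3}, lower {2}, x = -\frac{1}{4}. Verdict: no listed reduction: x = -\frac{1}{4} and upper {\frac{1}{6}, 3} fail every I1-I6 pattern.

The tell: from the first term -\frac{9}{2}: the constant factors (prefactor -9/2) combine into one prefactor.
Term ratio: r(k) = -\frac{1}{4} * (k+\frac{1}{6}) (k+3) / [(k+2) (k+1)] ; factor over Q: parameters, x = -\frac{1}{4}, and C = -\frac{9}{2}.


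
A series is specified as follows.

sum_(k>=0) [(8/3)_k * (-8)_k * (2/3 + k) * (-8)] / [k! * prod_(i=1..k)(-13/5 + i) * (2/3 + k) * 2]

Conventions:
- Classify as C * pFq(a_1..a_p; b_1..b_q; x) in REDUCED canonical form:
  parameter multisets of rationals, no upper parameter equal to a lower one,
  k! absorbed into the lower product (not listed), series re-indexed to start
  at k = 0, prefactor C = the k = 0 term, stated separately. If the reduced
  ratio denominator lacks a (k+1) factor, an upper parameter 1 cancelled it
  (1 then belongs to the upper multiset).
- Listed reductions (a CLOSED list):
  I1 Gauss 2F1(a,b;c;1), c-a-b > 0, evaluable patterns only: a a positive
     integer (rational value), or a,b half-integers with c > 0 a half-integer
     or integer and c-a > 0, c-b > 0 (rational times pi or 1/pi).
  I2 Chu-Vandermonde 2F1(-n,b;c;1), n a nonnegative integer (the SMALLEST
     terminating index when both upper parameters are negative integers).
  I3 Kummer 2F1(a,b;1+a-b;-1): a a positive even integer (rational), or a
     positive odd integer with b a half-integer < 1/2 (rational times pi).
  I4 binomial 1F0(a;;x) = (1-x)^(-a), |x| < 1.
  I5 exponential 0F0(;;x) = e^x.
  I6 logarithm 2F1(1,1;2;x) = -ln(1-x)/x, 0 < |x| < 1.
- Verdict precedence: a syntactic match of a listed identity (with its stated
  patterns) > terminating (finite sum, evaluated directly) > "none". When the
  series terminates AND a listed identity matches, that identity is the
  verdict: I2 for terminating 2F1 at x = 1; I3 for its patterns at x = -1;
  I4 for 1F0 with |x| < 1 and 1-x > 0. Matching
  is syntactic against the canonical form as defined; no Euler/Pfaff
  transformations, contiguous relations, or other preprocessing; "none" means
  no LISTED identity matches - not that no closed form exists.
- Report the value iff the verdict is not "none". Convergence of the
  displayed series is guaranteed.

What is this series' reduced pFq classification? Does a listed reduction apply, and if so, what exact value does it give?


The series (x = 1) is 2F1: upper {-8, 8/3}, lower {-8/5}, prefactor -4. Verdict: this is Chu-Vandermonde (I2) (terminating 2F1 at x = 1 with n = 8, b = 8/3, c = -8/5). Its exact value is 2268448/1594323.

Structural cue: t_0 being -4, the lower running product (prefactor -4) is a rising factorial.
Term ratio: r(k) = 1 * (k-8) (k+8/3) / [(k-8/5) (k+1)] - rational in k. x = 1; t_0 = -4; negate the roots.


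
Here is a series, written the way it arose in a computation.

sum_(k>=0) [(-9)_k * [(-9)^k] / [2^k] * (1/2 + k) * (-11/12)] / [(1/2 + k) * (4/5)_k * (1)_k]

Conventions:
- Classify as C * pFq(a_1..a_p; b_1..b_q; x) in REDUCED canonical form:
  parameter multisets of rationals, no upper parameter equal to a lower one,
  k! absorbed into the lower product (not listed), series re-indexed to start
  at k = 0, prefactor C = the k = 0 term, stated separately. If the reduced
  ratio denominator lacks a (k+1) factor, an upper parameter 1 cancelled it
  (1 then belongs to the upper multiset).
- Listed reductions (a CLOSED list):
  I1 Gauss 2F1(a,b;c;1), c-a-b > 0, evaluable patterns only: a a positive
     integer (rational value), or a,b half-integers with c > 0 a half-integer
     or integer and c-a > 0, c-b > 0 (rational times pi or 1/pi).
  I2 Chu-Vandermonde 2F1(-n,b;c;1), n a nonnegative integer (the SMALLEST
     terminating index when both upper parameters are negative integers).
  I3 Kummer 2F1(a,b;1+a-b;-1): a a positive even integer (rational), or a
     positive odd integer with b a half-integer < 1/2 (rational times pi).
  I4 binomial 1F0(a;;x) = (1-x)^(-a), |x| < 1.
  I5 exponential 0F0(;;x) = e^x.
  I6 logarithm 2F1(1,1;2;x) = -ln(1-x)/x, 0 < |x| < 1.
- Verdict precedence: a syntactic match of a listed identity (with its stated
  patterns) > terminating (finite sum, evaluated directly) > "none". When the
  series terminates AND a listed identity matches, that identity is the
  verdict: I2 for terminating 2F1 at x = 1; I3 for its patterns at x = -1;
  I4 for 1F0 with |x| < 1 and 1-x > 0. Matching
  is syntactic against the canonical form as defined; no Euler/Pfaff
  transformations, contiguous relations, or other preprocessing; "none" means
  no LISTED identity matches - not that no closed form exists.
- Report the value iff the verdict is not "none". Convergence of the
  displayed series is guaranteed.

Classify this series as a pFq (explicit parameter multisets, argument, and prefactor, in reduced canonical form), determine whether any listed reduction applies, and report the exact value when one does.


This is -11/12 * 1F1(-9; 4/5; -9/2) in reduced canonical form. Verdict: terminating at k = 9: the factor (-9)_k kills every later term; summing the 10 survivors is exact. Value: -27430083956450453/2681409110016.

Key observation: t_0 = -11/12 here, and (1)_k (C = -11/12, x = -9/2) is k! itself.
Consecutive-term ratio: r(k) = (-9/2) * (k-9) / [(k+4/5) (k+1)] - rational in k, leading ratio (-9/2); with t_0 = -11/12, classification follows.


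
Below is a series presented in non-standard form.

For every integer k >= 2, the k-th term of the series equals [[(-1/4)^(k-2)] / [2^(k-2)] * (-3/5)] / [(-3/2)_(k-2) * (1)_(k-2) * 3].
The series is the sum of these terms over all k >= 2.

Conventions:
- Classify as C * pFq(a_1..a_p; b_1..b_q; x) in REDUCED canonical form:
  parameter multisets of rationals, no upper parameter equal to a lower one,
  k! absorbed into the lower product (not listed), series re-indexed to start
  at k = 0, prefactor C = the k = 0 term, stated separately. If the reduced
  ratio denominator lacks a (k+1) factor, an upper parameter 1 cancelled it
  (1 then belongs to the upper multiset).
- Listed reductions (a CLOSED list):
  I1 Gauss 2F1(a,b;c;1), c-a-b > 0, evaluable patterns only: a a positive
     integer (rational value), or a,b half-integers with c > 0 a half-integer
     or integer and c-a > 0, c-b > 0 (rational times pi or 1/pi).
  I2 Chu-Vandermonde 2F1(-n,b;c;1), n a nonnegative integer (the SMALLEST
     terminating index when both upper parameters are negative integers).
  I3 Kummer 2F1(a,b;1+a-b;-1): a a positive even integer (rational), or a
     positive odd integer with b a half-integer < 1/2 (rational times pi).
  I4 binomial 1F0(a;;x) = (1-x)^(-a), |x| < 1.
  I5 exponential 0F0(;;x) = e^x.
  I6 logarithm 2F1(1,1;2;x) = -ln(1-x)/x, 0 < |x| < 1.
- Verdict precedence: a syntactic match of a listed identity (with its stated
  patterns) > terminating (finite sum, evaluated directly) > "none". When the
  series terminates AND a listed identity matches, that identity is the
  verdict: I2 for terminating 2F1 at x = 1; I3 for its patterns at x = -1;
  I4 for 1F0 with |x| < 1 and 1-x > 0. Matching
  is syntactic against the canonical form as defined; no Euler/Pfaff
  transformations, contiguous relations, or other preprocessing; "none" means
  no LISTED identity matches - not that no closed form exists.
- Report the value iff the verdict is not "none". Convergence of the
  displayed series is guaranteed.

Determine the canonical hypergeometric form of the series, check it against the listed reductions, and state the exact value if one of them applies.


Prefactor -1/5, argument -1/8: 0F1 with upper {-} over lower {-3/2}. Verdict: no listed reduction: x = -1/8 and upper {-} fail every I1-I6 pattern.

Key step: from the first term -1/5: the constant factors (C = -1/5) combine into one prefactor.
Ratio: r(k) = (-1/8) * 1 / [(k-3/2) (k+1)] ; factor over Q: parameters, x = (-1/8), and C = -1/5.
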